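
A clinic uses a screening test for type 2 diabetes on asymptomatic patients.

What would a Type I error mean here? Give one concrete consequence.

A Type I error would mean concluding that the patient has type 2 diabetes when in fact the patient does not have type 2 diabetes. Consequence: a healthy patient suffers needless anxiety and the cost of confirmatory testing.

With the conventional null hypothesis that the patient does not have type 2 diabetes:
A Type I error is rejecting H₀ when H₀ is true.
Here that means flagging the patient as positive and ordering follow-up testing when actually the patient does not have type 2 diabetes.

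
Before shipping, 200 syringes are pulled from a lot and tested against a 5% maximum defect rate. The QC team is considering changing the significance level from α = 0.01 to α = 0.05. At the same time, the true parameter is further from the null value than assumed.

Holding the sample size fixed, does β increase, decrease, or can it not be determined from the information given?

A larger α widens the rejection region, so when the alternative is true more outcomes lead to rejection — failing to reject becomes less likely. A bigger departure from H₀ is easier for the test to detect, so it fails to reject less often. Both changes push β in the same direction.

It decreases.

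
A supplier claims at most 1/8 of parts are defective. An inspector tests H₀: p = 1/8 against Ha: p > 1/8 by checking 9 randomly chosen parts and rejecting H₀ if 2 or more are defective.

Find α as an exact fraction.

2623807/8388608

α = P(reject H₀ | H₀ true) = P(K ≥ 2 | p = 1/8), K ~ Binomial(9, 1/8).
Via the complement, α = 1 − Σ_{j=0}^{1} C(9,j)(1/8)^j(7/8)^{9-j} = 2623807/8388608.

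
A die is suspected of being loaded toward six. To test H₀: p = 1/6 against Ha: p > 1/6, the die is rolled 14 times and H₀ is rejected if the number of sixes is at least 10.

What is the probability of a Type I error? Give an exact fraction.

Under H₀, S ~ Binomial(14, 1/6), and α = P(S ≥ 10).
P(S ≥ 10) = Σ_{j=10}^{14} C(14,j)·(1/6)^j·(5/6)^{14-j} = 673471/78364164096.

673471/78364164096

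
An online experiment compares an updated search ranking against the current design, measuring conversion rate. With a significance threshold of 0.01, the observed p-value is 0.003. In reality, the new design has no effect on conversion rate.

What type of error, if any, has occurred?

The conventional null hypothesis is that the new design has no effect on conversion rate.
Since p = 0.003 < α = 0.01, H₀ is rejected.
H₀ is true (actually the new design has no effect on conversion rate).
Rejecting a true H₀ is a Type I error.

Type I error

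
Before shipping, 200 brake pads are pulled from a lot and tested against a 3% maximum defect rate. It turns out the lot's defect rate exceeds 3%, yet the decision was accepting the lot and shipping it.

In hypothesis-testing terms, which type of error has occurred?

Type II error

The null hypothesis here is that the lot's defect rate is 3% (within specification).
'Accepting the lot and shipping it' corresponds to failing to reject H₀.
H₀ was not rejected but H₀ is false — a Type II error (false negative).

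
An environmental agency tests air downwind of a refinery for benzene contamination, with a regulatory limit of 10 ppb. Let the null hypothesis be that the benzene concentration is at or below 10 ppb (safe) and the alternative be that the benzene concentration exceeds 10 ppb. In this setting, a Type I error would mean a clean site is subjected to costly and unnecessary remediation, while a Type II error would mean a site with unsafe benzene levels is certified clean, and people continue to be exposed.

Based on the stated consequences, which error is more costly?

The Type II consequence (a site with unsafe benzene levels is certified clean, and people continue to be exposed) is more severe than the Type I consequence (a clean site is subjected to costly and unnecessary remediation).

Type II error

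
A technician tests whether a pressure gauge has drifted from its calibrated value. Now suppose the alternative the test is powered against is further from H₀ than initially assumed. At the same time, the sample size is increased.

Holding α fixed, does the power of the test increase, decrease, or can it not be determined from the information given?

It increases.

A larger true effect moves the Ha sampling distribution further from the H₀ critical value, making rejection more likely when Ha is true. A larger sample reduces the standard error, pulling the sampling distribution under Ha further from the non-rejection region. Both changes push β in the same direction.
Since power = 1 − β and β decreases, power increases.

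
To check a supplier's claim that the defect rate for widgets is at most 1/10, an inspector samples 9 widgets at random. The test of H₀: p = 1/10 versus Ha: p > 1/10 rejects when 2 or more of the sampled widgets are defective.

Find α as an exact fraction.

The significance level is the probability, assuming p = 1/10, of seeing 2 or more defectives in 9 draws.
α = 1 − P(S ≤ 1) = 1 − 387420489/500000000 = 112579511/500000000.

112579511/500000000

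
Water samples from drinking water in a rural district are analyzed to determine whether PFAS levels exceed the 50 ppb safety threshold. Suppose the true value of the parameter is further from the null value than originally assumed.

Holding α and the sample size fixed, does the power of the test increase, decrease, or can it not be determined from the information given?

It increases.

A bigger departure from H₀ is easier for the test to detect, so it fails to reject less often.
Since power = 1 − β and β decreases, power increases.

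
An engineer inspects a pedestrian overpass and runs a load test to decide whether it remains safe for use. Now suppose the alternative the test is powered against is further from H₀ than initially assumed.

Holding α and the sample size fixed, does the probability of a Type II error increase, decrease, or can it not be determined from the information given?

A bigger departure from H₀ is easier for the test to detect, so it fails to reject less often.

It decreases.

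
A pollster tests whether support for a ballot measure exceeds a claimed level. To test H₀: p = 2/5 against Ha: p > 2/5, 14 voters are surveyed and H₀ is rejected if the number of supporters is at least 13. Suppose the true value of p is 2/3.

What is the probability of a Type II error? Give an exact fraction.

4651897/4782969

A Type II error is failing to reject when Ha holds: with p = 2/3, β = P(K ≤ 12).
Equivalently, β = 1 − P(K ≥ 13) = 4651897/4782969.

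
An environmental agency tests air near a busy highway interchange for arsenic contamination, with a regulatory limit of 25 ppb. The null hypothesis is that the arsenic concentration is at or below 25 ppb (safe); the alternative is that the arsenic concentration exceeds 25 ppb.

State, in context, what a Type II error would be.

A Type II error would mean concluding that the arsenic concentration is at or below 25 ppb (safe) (or at least failing to establish that the arsenic concentration exceeds 25 ppb) when in fact the arsenic concentration exceeds 25 ppb.

A Type II error is failing to reject H₀ when H₀ is false.
Here that means certifying the site as safe when actually the arsenic concentration exceeds 25 ppb.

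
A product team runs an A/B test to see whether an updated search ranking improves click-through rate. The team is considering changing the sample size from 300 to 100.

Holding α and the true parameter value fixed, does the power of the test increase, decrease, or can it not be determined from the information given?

Reducing n widens both sampling distributions, so the test has less ability to distinguish Ha from H₀.
Since power = 1 − β and β increases, power decreases.

It decreases.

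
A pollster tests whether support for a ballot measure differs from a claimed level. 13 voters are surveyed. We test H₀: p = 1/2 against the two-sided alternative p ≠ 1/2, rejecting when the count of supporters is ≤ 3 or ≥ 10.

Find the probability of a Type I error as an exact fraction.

189/2048

Under H₀, Y ~ Binomial(13, 1/2); α is the probability of landing in either tail, P(Y ≤ 3) + P(Y ≥ 10).
The two tails are symmetric, so α = 2·(1 + 13 + 78 + 286)/2^13 = 756/8192 = 189/2048.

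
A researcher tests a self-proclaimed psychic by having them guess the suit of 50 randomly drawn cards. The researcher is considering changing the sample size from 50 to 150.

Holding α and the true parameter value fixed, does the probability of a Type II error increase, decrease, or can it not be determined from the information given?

Increasing n separates the H₀ and Ha sampling distributions, so under Ha fewer outcomes land in the acceptance region.

It decreases.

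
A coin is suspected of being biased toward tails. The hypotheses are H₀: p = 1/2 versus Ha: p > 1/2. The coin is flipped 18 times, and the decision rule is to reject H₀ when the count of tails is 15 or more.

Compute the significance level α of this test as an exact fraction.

247/65536

α = P(reject H₀ | H₀ true) = P(S ≥ 15 | p = 1/2), with S ~ Binomial(18, 1/2).
That's C(18,15) + C(18,16) + C(18,17) + C(18,18) over 2^18, i.e. (816 + 153 + 18 + 1)/262144 = 988/262144 = 247/65536.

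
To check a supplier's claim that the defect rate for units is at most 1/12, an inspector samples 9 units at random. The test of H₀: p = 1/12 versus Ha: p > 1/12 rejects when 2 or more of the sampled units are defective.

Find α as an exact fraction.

218150683/1289945088

Under H₀, X ~ Binomial(9, 1/12); the Type I error rate is P(X ≥ 2).
Computing the lower-tail complement: 1 − 1071794405/1289945088 = 218150683/1289945088.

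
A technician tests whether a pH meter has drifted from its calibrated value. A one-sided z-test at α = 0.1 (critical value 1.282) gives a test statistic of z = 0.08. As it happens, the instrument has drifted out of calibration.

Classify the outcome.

Type II error

The conventional null hypothesis is that the instrument is correctly calibrated.
Since z = 0.08 ≤ z* = 1.282, H₀ is not rejected.
H₀ is false (actually the instrument has drifted out of calibration).
Failing to reject a false H₀ is a Type II error.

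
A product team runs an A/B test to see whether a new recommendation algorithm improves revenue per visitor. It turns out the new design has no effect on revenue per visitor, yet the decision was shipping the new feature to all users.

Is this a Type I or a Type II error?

Type I error

The null hypothesis here is that the new design has no effect on revenue per visitor.
'Shipping the new feature to all users' corresponds to rejecting H₀.
H₀ was rejected but H₀ is true — a Type I error (false positive).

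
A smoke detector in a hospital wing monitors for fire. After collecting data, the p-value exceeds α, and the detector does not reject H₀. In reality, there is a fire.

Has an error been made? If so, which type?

The conventional null hypothesis here is that there is no fire.
H₀ was not rejected, but H₀ is actually false.
Failing to reject a false null hypothesis is a Type II error (false negative).

Type II error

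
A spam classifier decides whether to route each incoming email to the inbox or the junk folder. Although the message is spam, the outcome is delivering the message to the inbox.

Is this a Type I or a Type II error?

Type II error

The null hypothesis here is that the message is legitimate (not spam).
'Delivering the message to the inbox' corresponds to failing to reject H₀.
H₀ was not rejected but H₀ is false — a Type II error (false negative).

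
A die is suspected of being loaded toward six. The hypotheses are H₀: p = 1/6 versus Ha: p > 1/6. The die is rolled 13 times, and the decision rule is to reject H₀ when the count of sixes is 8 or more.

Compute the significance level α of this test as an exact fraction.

13909/40310784

The Type I error probability is α = P(Y ≥ 8) computed under H₀, where Y ~ Binomial(13, 1/6).
Adding the binomial terms for j = 8 through 13 with p = 1/6 yields 13909/40310784.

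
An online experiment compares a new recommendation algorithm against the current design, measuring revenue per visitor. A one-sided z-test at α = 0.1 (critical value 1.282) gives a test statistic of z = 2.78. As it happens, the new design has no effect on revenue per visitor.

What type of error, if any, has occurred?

Type I error

The conventional null hypothesis is that the new design has no effect on revenue per visitor.
Since z = 2.78 > z* = 1.282, H₀ is rejected.
H₀ is true (actually the new design has no effect on revenue per visitor).
Rejecting a true H₀ is a Type I error.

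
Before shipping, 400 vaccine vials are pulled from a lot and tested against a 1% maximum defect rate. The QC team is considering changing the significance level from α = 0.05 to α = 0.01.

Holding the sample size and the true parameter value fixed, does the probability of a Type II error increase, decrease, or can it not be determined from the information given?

Tightening α shrinks the rejection region. When Ha holds, fewer sample outcomes clear the stricter threshold, so more fall in the acceptance region.

It increases.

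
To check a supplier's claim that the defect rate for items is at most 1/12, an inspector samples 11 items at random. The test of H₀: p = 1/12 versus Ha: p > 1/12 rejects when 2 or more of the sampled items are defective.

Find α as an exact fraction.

α = P(reject H₀ | H₀ true) = P(Y ≥ 2 | p = 1/12), Y ~ Binomial(11, 1/12).
Computing the lower-tail complement: 1 − 285311670611/371504185344 = 86192514733/371504185344.

86192514733/371504185344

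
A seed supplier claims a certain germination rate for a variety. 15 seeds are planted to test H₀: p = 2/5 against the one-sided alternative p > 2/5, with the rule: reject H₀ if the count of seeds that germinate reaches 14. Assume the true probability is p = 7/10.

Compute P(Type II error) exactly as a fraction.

241183100052963/250000000000000

Under the alternative p = 7/10, X ~ Binomial(15, 7/10); β is the probability the test does not reject, P(X < 14).
Equivalently, β = 1 − P(X ≥ 14) = 241183100052963/250000000000000.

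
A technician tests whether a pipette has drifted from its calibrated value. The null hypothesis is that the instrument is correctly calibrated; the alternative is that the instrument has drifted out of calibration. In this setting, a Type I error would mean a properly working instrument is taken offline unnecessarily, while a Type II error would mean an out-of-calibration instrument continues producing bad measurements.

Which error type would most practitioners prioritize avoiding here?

Type II error

The Type II consequence (an out-of-calibration instrument continues producing bad measurements) is more severe than the Type I consequence (a properly working instrument is taken offline unnecessarily).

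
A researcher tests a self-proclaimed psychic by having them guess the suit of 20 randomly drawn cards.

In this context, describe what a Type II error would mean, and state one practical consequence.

A Type II error would mean concluding that the subject is guessing at random (p = 1/4) (or at least failing to establish that the subject performs better than chance) when in fact the subject performs better than chance. Consequence: genuine ability (if it existed) would go unrecognized.

With the conventional null hypothesis that the subject is guessing at random (p = 1/4):
A Type II error is failing to reject H₀ when H₀ is false.
Here that means concluding there is no evidence of ability when actually the subject performs better than chance.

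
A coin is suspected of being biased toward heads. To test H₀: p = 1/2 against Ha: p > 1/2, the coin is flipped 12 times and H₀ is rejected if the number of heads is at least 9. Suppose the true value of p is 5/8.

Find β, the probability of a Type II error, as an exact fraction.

49315179861/68719476736

β = P(fail to reject H₀ | Ha true) = P(Y ≤ 8 | p = 5/8), Y ~ Binomial(12, 5/8).
Adding the binomial probabilities P(Y=0)+…+P(Y=8) at p = 5/8 gives 49315179861/68719476736.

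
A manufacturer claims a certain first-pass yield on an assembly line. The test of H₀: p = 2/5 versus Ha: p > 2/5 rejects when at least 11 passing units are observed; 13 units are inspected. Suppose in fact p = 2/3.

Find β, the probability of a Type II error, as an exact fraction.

A Type II error is failing to reject when Ha holds: with p = 2/3, β = P(X ≤ 10).
Adding the binomial probabilities P(X=0)+…+P(X=10) at p = 2/3 gives 50857/59049.

50857/59049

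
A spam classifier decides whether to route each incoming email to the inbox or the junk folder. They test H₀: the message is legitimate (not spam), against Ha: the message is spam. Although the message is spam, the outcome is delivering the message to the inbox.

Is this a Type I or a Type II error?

Type II error

'Delivering the message to the inbox' corresponds to failing to reject H₀.
H₀ was not rejected but H₀ is false — a Type II error (false negative).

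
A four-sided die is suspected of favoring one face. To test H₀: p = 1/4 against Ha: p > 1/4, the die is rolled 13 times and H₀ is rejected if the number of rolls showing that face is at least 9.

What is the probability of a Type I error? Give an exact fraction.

66379/67108864

α = P(reject H₀ | H₀ true) = P(S ≥ 9 | p = 1/4), with S ~ Binomial(13, 1/4).
P(S ≥ 9) = Σ_{j=9}^{13} C(13,j)·(1/4)^j·(3/4)^{13-j} = 66379/67108864.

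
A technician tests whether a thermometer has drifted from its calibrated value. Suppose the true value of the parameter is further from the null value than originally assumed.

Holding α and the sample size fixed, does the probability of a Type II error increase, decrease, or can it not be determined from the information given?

It decreases.

The further the true parameter sits from the null value, the more of the Ha sampling distribution falls in the rejection region.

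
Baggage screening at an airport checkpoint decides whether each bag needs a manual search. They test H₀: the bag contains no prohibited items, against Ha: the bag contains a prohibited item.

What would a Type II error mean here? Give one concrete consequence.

A Type II error is failing to reject H₀ when H₀ is false.
Here that means letting the bag through when actually the bag contains a prohibited item.

A Type II error would mean concluding that the bag contains no prohibited items (or at least failing to establish that the bag contains a prohibited item) when in fact the bag contains a prohibited item. Consequence: a prohibited item passes through security undetected.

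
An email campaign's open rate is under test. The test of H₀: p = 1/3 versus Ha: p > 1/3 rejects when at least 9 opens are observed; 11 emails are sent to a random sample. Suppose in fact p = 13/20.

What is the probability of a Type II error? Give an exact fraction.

Under the alternative p = 13/20, S ~ Binomial(11, 13/20); β is the probability the test does not reject, P(S < 9).
Adding the binomial probabilities P(S=0)+…+P(S=8) at p = 13/20 gives 32762721984671/40960000000000.

32762721984671/40960000000000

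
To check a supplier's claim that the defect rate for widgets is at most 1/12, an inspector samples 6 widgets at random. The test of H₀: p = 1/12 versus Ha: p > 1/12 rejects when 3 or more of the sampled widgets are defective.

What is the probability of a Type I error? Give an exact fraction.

α = P(reject H₀ | H₀ true) = P(K ≥ 3 | p = 1/12), K ~ Binomial(6, 1/12).
α = 1 − P(K ≤ 2) = 1 − 1478741/1492992 = 14251/1492992.

14251/1492992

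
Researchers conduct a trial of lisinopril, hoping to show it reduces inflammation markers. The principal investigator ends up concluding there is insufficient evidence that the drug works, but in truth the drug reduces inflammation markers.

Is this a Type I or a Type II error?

Type II error

The null hypothesis here is that the drug has no effect on inflammation markers.
'Concluding there is insufficient evidence that the drug works' corresponds to failing to reject H₀.
H₀ was not rejected but H₀ is false — a Type II error (false negative).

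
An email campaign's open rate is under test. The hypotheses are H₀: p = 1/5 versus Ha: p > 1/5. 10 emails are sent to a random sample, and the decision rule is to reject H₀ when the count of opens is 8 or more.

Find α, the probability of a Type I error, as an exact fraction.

The Type I error probability is α = P(X ≥ 8) computed under H₀, where X ~ Binomial(10, 1/5).
Summing C(10,j)(1/5)^j(4/5)^{10−j} for j = 8,…,10 gives 761/9765625.

761/9765625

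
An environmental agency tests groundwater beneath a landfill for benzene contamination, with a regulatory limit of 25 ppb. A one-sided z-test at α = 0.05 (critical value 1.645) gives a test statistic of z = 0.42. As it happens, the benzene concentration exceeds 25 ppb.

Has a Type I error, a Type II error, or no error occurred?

Type II error

The conventional null hypothesis is that the benzene concentration is at or below 25 ppb (safe).
Since z = 0.42 ≤ z* = 1.645, H₀ is not rejected.
H₀ is false (actually the benzene concentration exceeds 25 ppb).
Failing to reject a false H₀ is a Type II error.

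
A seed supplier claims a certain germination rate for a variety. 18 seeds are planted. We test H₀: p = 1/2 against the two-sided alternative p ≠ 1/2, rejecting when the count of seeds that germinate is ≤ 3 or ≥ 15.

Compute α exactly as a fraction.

Under H₀, S ~ Binomial(18, 1/2); α is the probability of landing in either tail, P(S ≤ 3) + P(S ≥ 15).
The two tails are symmetric, so α = 2·(1 + 18 + 153 + 816)/2^18 = 1976/262144 = 247/32768.

247/32768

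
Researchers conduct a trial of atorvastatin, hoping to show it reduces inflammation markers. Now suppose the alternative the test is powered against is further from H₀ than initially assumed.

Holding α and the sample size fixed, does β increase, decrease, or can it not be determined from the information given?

It decreases.

A larger true effect moves the Ha sampling distribution further from the H₀ critical value, making rejection more likely when Ha is true.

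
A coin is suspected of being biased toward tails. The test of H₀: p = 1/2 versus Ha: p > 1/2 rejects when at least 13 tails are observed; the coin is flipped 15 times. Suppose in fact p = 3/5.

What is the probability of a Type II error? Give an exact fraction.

29690124488/30517578125

Under the alternative p = 3/5, X ~ Binomial(15, 3/5); β is the probability the test does not reject, P(X < 13).
Adding the binomial probabilities P(X=0)+…+P(X=12) at p = 3/5 gives 29690124488/30517578125.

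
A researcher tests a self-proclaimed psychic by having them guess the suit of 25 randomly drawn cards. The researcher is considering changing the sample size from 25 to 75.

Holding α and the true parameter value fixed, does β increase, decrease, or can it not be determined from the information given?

A larger sample reduces the standard error, pulling the sampling distribution under Ha further from the non-rejection region.

It decreases.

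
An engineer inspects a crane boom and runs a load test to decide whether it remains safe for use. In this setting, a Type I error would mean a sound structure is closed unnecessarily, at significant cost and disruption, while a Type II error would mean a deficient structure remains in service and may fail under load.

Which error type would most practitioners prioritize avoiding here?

The Type II consequence (a deficient structure remains in service and may fail under load) is more severe than the Type I consequence (a sound structure is closed unnecessarily, at significant cost and disruption).

Type II error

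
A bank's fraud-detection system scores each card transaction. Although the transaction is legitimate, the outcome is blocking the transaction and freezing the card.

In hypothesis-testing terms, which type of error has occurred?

Type I error

The null hypothesis here is that the transaction is legitimate.
'Blocking the transaction and freezing the card' corresponds to rejecting H₀.
H₀ was rejected but H₀ is true — a Type I error (false positive).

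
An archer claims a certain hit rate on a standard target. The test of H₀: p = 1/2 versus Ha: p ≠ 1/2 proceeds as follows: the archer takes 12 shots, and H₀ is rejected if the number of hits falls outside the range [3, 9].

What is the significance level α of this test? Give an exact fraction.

The significance level is the null-hypothesis probability of the rejection region {≤2} ∪ {≥10}.
By symmetry, α = 2·P(K ≤ 2) = 2·(1 + 12 + 66)/4096 = 158/4096 = 79/2048.

79/2048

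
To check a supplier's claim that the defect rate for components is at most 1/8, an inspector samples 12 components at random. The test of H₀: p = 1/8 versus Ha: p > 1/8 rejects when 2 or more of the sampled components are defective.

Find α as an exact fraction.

α = P(reject H₀ | H₀ true) = P(Y ≥ 2 | p = 1/8), Y ~ Binomial(12, 1/8).
α = 1 − P(Y ≤ 1) = 1 − 37569208117/68719476736 = 31150268619/68719476736.

31150268619/68719476736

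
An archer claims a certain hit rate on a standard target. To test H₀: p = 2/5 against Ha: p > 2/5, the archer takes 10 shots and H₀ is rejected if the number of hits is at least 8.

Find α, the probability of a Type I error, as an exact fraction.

α = P(reject H₀ | H₀ true) = P(Y ≥ 8 | p = 2/5), with Y ~ Binomial(10, 2/5).
Adding the binomial terms for j = 8 through 10 with p = 2/5 yields 120064/9765625.

120064/9765625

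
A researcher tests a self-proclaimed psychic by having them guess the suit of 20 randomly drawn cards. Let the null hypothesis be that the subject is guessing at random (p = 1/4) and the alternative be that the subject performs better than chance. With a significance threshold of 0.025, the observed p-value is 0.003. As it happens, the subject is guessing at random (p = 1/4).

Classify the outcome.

Since p = 0.003 < α = 0.025, H₀ is rejected.
H₀ is true (actually the subject is guessing at random (p = 1/4)).
Rejecting a true H₀ is a Type I error.

Type I error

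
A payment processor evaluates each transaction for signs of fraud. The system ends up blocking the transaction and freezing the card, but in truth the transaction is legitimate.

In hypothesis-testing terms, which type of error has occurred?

The null hypothesis here is that the transaction is legitimate.
'Blocking the transaction and freezing the card' corresponds to rejecting H₀.
H₀ was rejected but H₀ is true — a Type I error (false positive).

Type I error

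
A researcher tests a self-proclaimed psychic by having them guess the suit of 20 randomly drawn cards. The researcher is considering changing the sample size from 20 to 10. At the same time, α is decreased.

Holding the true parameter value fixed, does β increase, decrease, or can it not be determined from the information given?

Reducing n widens both sampling distributions, so the test has less ability to distinguish Ha from H₀. Tightening α shrinks the rejection region. When Ha holds, fewer sample outcomes clear the stricter threshold, so more fall in the acceptance region. Both changes push β in the same direction.

It increases.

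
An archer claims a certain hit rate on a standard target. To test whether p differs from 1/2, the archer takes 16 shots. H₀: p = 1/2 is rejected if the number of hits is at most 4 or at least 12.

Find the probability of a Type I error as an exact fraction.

2517/32768

α = P(K ≤ 4 or K ≥ 12 | p = 1/2), K ~ Binomial(16, 1/2).
The two tails are symmetric, so α = 2·(1 + 16 + 120 + 560 + 1820)/2^16 = 5034/65536 = 2517/32768.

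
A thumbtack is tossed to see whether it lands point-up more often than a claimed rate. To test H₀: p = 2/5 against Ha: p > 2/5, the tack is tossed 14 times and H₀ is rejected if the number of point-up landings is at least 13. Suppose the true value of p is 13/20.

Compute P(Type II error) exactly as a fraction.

1604780863168259917/1638400000000000000

β = P(fail to reject H₀ | Ha true) = P(K ≤ 12 | p = 13/20), K ~ Binomial(14, 13/20).
Summing C(14,j)·(13/20)^j·(7/20)^{14-j} for j = 0..12 gives 1604780863168259917/1638400000000000000.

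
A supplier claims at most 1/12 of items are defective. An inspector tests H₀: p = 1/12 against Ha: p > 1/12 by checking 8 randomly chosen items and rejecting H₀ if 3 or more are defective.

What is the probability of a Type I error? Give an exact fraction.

Under H₀, S ~ Binomial(8, 1/12); the Type I error rate is P(S ≥ 3).
Computing the lower-tail complement: 1 − 139953319/143327232 = 3373913/143327232.

3373913/143327232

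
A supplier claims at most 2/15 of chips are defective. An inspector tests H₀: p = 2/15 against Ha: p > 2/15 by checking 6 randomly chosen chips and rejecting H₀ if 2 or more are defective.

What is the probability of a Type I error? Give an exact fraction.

84332/455625

The significance level is the probability, assuming p = 2/15, of seeing 2 or more defectives in 6 draws.
α = 1 − P(X ≤ 1) = 1 − 371293/455625 = 84332/455625.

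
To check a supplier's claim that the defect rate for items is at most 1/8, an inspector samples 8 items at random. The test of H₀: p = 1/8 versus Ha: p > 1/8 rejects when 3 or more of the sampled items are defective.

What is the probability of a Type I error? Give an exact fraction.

The significance level is the probability, assuming p = 1/8, of seeing 3 or more defectives in 8 draws.
Computing the lower-tail complement: 1 − 15647317/16777216 = 1129899/16777216.

1129899/16777216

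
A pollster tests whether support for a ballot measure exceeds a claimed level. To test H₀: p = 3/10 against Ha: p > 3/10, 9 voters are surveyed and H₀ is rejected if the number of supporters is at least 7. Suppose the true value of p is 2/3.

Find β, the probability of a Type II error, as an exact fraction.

Under the alternative p = 2/3, S ~ Binomial(9, 2/3); β is the probability the test does not reject, P(S < 7).
Adding the binomial probabilities P(S=0)+…+P(S=6) at p = 2/3 gives 12259/19683.

12259/19683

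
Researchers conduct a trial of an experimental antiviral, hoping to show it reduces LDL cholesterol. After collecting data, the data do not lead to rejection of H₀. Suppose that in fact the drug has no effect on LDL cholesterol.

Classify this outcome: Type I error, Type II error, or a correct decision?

The conventional null hypothesis here is that the drug has no effect on LDL cholesterol.
The test retained a true H₀ — the decision matches the true state.

No error (correct decision).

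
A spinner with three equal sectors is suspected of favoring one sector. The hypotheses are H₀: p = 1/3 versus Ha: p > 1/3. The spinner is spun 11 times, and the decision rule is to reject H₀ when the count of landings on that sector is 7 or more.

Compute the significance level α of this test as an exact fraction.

α = P(reject H₀ | H₀ true) = P(K ≥ 7 | p = 1/3), with K ~ Binomial(11, 1/3).
Summing C(11,j)(1/3)^j(2/3)^{11−j} for j = 7,…,11 gives 2281/59049.

2281/59049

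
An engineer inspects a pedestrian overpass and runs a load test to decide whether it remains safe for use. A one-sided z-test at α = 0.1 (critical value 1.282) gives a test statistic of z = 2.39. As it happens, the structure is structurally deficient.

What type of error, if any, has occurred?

No error — this is a correct decision.

The conventional null hypothesis is that the structure meets the required load capacity (safe).
Since z = 2.39 > z* = 1.282, H₀ is rejected.
H₀ is false (actually the structure is structurally deficient).
The decision matches the true state — no error.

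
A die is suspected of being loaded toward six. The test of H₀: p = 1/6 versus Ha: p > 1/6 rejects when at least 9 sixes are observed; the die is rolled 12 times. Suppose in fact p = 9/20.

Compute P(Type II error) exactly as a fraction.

790057068555953/819200000000000

β = P(fail to reject H₀ | Ha true) = P(X ≤ 8 | p = 9/20), X ~ Binomial(12, 9/20).
Summing C(12,j)·(9/20)^j·(11/20)^{12-j} for j = 0..8 gives 790057068555953/819200000000000.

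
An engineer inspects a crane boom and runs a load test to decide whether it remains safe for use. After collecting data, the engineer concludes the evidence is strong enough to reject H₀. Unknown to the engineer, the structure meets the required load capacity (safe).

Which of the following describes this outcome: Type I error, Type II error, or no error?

Type I error

The conventional null hypothesis here is that the structure meets the required load capacity (safe).
H₀ was rejected, but H₀ is actually true.
Rejecting a true null hypothesis is a Type I error (false positive).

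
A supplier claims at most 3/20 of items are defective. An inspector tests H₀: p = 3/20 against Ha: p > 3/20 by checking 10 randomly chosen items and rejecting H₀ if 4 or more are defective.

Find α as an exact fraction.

α = P(reject H₀ | H₀ true) = P(K ≥ 4 | p = 3/20), K ~ Binomial(10, 3/20).
Computing the lower-tail complement: 1 − 2432077314871/2560000000000 = 127922685129/2560000000000.

127922685129/2560000000000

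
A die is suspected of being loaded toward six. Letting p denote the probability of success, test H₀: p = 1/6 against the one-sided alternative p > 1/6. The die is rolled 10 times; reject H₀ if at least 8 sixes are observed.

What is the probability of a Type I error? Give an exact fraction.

Under H₀, Y ~ Binomial(10, 1/6), and α = P(Y ≥ 8).
P(Y ≥ 8) = Σ_{j=8}^{10} C(10,j)·(1/6)^j·(5/6)^{10-j} = 49/2519424.

49/2519424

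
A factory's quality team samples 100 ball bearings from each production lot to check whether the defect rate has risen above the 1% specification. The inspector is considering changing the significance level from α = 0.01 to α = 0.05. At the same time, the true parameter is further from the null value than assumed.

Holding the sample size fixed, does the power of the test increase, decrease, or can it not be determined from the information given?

A larger α widens the rejection region, so when the alternative is true more outcomes lead to rejection — failing to reject becomes less likely. The further the true parameter sits from the null value, the more of the Ha sampling distribution falls in the rejection region. Both changes push β in the same direction.
Since power = 1 − β and β decreases, power increases.

It increases.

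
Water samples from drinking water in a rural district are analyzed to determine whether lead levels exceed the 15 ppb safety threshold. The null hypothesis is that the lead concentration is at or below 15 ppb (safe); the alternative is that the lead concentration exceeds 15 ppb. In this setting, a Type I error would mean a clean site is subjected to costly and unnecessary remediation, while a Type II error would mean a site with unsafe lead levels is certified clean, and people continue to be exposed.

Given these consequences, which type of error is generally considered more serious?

Type II error

The Type II consequence (a site with unsafe lead levels is certified clean, and people continue to be exposed) is more severe than the Type I consequence (a clean site is subjected to costly and unnecessary remediation).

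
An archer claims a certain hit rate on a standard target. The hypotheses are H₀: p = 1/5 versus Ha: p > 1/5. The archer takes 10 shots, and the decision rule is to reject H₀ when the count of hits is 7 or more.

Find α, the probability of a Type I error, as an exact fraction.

α = P(reject H₀ | H₀ true) = P(Y ≥ 7 | p = 1/5), with Y ~ Binomial(10, 1/5).
Summing C(10,j)(1/5)^j(4/5)^{10−j} for j = 7,…,10 gives 8441/9765625.

8441/9765625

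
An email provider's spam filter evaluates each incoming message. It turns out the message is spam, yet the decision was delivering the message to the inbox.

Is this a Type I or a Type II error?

The null hypothesis here is that the message is legitimate (not spam).
'Delivering the message to the inbox' corresponds to failing to reject H₀.
H₀ was not rejected but H₀ is false — a Type II error (false negative).

Type II error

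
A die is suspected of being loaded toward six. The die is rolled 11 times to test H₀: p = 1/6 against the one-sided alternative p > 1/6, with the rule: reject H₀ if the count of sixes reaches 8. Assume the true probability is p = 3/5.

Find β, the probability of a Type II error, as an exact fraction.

6872224/9765625

Under the alternative p = 3/5, X ~ Binomial(11, 3/5); β is the probability the test does not reject, P(X < 8).
Adding the binomial probabilities P(X=0)+…+P(X=7) at p = 3/5 gives 6872224/9765625.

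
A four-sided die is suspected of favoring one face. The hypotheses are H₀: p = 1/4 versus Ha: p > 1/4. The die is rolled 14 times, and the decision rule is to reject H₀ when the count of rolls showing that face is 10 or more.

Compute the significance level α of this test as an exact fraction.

α = P(reject H₀ | H₀ true) = P(K ≥ 10 | p = 1/4), with K ~ Binomial(14, 1/4).
Adding the binomial terms for j = 10 through 14 with p = 1/4 yields 91771/268435456.

91771/268435456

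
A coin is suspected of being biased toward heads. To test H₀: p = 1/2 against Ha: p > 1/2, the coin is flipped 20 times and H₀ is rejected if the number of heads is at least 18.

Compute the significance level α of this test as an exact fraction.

211/1048576

Under H₀, X ~ Binomial(20, 1/2), and α = P(X ≥ 18).
That's C(20,18) + C(20,19) + C(20,20) over 2^20, i.e. (190 + 20 + 1)/1048576 = 211/1048576.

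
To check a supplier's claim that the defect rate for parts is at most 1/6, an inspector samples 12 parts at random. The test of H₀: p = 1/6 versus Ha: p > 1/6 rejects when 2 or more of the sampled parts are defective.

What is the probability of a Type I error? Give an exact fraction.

Under H₀, S ~ Binomial(12, 1/6); the Type I error rate is P(S ≥ 2).
α = 1 − P(S ≤ 1) = 1 − 830078125/2176782336 = 1346704211/2176782336.

1346704211/2176782336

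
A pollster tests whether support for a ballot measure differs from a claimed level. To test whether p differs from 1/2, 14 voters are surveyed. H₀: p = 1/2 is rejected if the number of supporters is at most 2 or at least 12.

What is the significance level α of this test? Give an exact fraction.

α = P(K ≤ 2 or K ≥ 12 | p = 1/2), K ~ Binomial(14, 1/2).
By symmetry, α = 2·P(K ≤ 2) = 2·(1 + 14 + 91)/16384 = 212/16384 = 53/4096.

53/4096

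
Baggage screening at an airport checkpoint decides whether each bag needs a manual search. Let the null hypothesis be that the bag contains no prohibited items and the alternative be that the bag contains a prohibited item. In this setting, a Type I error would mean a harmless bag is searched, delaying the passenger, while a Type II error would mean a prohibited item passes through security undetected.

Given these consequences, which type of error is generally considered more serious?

The Type II consequence (a prohibited item passes through security undetected) is more severe than the Type I consequence (a harmless bag is searched, delaying the passenger).

Type II error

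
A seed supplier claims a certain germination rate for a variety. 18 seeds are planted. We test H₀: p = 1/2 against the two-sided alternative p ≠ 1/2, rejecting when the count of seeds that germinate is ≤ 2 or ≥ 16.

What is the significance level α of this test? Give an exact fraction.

Under H₀, Y ~ Binomial(18, 1/2); α is the probability of landing in either tail, P(Y ≤ 2) + P(Y ≥ 16).
Each tail has probability (1 + 18 + 153)/262144; doubling gives α = 344/262144 = 43/32768.

43/32768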